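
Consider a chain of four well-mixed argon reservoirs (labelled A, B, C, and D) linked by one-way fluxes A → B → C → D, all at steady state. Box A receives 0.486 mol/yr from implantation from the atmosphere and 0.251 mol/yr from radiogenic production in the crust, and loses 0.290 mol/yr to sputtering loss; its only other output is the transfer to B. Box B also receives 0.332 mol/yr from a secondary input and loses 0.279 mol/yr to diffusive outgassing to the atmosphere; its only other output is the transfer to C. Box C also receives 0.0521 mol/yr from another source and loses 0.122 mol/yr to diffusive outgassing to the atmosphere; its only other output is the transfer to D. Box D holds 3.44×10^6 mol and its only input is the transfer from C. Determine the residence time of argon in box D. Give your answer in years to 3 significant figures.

Box A: F(A→B) = (0.486 + 0.251) − 0.290 = 0.44700 mol/yr.
Box B: F(B→C) = (0.44700 + 0.332) − 0.279 = 0.50000 mol/yr.
Box C: F(C→D) = (0.50000 + 0.0521) − 0.122 = 0.43010 mol/yr.
Box D throughput = its input = 0.43010 mol/yr; τ = 3.44×10^6 / 0.43010 = 7.998×10^6 yr.

8.00×10^6 yr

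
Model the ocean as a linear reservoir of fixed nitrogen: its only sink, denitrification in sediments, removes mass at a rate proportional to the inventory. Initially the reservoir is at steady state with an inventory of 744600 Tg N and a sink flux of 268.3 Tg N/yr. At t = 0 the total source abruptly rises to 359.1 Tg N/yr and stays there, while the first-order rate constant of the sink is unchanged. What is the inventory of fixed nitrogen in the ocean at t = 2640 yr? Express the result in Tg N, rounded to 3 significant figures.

899000 Tg N

Residence time τ = M₀/F₀ = 2775 yr. The eventual steady state is M_∞ = M₀·(F₁/F₀) = 744600 × 359.1/268.3 = 996590 Tg N.
The anomaly ΔM(t) = M(t) − M_∞ decays as ΔM₀·e^(−t/τ) with ΔM₀ = 744600 − 996590 = −252000 Tg N.
At t = 2640 yr, e^(−t/τ) = e^(−0.9513) = 0.3863, so ΔM = −97330 Tg N and M = 996590 − 97330 = 899260 Tg N.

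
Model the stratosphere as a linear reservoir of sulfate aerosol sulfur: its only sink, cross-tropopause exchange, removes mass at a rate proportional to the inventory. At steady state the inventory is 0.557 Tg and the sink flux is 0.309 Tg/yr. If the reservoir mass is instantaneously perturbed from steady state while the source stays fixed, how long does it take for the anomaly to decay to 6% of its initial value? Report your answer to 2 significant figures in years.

5.1 yr

For a linear reservoir the anomaly decays as exp(−t/τ) with τ = M/F = 0.557/0.309 = 1.803 yr.
exp(−t/τ) = 0.06 ⇒ t = −τ ln(0.06) = 1.803 × 2.813 = 5.071 yr.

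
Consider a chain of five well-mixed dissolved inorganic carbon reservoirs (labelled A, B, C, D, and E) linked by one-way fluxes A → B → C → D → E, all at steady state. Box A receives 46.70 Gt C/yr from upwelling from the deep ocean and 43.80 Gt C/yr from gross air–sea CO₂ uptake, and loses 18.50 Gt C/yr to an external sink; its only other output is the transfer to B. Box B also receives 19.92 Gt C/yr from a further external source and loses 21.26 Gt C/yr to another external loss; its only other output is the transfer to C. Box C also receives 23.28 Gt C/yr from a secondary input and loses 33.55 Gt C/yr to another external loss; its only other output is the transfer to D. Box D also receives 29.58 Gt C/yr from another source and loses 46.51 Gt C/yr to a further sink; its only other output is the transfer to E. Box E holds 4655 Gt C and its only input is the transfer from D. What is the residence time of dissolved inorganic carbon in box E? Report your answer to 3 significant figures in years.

107 yr

Box A: F(A→B) = (46.70 + 43.80) − 18.50 = 72.000 Gt C/yr.
Box B: F(B→C) = (72.000 + 19.92) − 21.26 = 70.660 Gt C/yr.
Box C: F(C→D) = (70.660 + 23.28) − 33.55 = 60.390 Gt C/yr.
Box D: F(D→E) = (60.390 + 29.58) − 46.51 = 43.460 Gt C/yr.
Box E throughput = its input = 43.460 Gt C/yr; τ = 4655 / 43.460 = 107.1 yr.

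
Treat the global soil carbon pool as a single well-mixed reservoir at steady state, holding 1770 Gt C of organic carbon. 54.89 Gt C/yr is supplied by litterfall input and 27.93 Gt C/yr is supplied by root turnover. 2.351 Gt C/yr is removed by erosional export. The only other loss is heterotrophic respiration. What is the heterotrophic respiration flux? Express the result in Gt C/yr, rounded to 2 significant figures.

80 Gt C/yr

At steady state ΣF_in = ΣF_out.
ΣF_in = 54.89 + 27.93 = 82.820 Gt C/yr.
Heterotrophic respiration flux = ΣF_in − (2.351) = 82.820 − 2.351 = 80.47 Gt C/yr.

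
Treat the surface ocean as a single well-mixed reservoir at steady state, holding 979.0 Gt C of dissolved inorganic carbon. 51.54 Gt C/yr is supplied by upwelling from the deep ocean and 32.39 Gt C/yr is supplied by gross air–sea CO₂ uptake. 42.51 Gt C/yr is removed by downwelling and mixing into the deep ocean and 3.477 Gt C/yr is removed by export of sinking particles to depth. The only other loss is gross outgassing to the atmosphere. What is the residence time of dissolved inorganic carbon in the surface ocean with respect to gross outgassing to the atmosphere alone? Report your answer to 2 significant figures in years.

At steady state ΣF_in = ΣF_out.
ΣF_in = 51.54 + 32.39 = 83.930 Gt C/yr.
Gross outgassing to the atmosphere flux = ΣF_in − (42.51 + 3.477) = 83.930 − 45.99 = 37.94 Gt C/yr.
τ = M / F = 979.0 / 37.94 = 25.80 yr.

26 yr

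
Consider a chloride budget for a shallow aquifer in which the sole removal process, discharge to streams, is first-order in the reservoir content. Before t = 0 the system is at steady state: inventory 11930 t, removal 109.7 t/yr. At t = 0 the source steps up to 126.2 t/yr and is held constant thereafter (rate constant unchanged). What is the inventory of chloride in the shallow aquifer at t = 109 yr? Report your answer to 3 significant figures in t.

13100 t

Residence time τ = M₀/F₀ = 108.8 yr. The eventual steady state is M_∞ = M₀·(F₁/F₀) = 11930 × 126.2/109.7 = 13724 t.
The anomaly ΔM(t) = M(t) − M_∞ decays as ΔM₀·e^(−t/τ) with ΔM₀ = 11930 − 13724 = −1794 t.
At t = 109 yr, e^(−t/τ) = e^(−1.002) = 0.3670, so ΔM = −658.6 t and M = 13724 − 658.6 = 13066 t.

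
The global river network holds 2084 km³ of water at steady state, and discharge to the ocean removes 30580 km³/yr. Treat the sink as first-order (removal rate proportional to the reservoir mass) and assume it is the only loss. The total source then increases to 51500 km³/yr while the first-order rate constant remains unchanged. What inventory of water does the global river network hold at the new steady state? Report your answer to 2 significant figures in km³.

3500 km³

Rate constant k = F/M = 30580 / 2084 = 14.67 yr⁻¹.
At the new steady state, source = k·M_new ⇒ M_new = 51500 / 14.67 = 3510 km³.
(Equivalently M_new = M × F_new/F_old = 2084 × 51500/30580.)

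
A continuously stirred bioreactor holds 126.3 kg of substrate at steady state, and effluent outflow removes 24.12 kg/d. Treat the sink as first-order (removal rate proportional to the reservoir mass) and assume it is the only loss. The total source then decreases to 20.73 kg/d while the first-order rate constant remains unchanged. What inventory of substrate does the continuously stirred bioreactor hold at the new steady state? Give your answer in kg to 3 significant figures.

Rate constant k = F/M = 24.12 / 126.3 = 0.1910 d⁻¹.
At the new steady state, source = k·M_new ⇒ M_new = 20.73 / 0.1910 = 108.5 kg.
(Equivalently M_new = M × F_new/F_old = 126.3 × 20.73/24.12.)

109 kg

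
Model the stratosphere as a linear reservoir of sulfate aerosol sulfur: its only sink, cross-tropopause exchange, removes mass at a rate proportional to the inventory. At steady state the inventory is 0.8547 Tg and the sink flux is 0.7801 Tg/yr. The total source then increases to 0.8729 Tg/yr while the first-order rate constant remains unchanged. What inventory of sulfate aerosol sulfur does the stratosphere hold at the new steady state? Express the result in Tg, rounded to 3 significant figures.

Rate constant k = F/M = 0.7801 / 0.8547 = 0.9127 yr⁻¹.
At the new steady state, source = k·M_new ⇒ M_new = 0.8729 / 0.9127 = 0.9564 Tg.
(Equivalently M_new = M × F_new/F_old = 0.8547 × 0.8729/0.7801.)

0.956 Tg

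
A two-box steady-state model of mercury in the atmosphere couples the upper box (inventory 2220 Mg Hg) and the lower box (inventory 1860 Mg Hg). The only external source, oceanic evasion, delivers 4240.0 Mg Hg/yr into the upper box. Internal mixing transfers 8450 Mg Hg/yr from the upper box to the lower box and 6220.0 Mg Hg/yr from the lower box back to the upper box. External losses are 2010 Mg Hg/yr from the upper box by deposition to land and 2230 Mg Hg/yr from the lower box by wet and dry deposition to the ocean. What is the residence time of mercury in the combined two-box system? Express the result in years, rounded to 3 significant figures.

Residence time in the combined system uses the total inventory and the total *external* removal — internal exchanges between the two boxes cancel.
M_total = 2220 + 1860 = 4080.0 Mg Hg.
ΣF_external_out = 2010 + 2230 = 4240.0 Mg Hg/yr.
τ = M_total / ΣF_ext = 4080.0 / 4240.0 = 0.9623 yr.

0.962 yr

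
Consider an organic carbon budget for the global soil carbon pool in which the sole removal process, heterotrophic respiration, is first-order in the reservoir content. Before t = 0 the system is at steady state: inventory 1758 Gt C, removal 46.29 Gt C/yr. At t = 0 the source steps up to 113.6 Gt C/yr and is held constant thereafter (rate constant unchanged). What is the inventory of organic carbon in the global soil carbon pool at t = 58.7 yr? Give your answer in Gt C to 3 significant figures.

3770 Gt C

τ = M₀/F₀ = 1758/46.29 = 37.98 yr; rate constant k = 1/τ.
New steady state M_∞ = F₁/k = F₁·τ = 113.6 × 37.98 = 4314.3 Gt C.
M(t) = M_∞ + (M₀ − M_∞)·e^(−t/τ); t/τ = 58.7/37.98 = 1.546, so e^(−t/τ) = 0.2132.
M(t) = 4314.3 − 2556 × 0.2132 = 3769.4 Gt C.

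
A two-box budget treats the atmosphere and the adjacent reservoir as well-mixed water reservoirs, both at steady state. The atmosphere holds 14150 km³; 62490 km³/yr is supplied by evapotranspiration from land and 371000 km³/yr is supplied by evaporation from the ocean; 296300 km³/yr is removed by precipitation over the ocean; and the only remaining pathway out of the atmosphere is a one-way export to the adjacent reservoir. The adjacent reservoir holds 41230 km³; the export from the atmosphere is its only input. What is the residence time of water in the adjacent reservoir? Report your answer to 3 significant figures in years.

0.301 yr

Balance the atmosphere: ΣF_in = 62490 + 371000 = 433490 km³/yr.
Export to the adjacent reservoir = ΣF_in − (296300) = 137190 km³/yr.
At steady state the output of the adjacent reservoir equals its input, 137190 km³/yr.
τ = M / F = 41230 / 137190 = 0.3005 yr.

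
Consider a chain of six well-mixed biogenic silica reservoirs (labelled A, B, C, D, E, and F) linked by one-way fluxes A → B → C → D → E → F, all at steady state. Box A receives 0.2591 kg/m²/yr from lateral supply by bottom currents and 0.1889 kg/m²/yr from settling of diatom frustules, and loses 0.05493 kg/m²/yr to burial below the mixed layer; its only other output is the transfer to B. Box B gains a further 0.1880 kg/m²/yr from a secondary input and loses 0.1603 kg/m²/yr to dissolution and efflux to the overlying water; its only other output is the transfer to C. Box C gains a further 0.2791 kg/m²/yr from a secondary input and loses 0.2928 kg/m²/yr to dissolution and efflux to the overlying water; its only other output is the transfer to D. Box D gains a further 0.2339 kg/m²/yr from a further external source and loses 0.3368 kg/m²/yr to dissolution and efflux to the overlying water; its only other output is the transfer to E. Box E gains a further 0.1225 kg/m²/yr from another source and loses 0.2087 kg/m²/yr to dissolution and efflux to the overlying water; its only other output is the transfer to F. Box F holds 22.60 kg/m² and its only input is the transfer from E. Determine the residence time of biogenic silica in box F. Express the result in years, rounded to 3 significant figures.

Box A: F(A→B) = (0.2591 + 0.1889) − 0.05493 = 0.39307 kg/m²/yr.
Box B: F(B→C) = (0.39307 + 0.1880) − 0.1603 = 0.42077 kg/m²/yr.
Box C: F(C→D) = (0.42077 + 0.2791) − 0.2928 = 0.40707 kg/m²/yr.
Box D: F(D→E) = (0.40707 + 0.2339) − 0.3368 = 0.30417 kg/m²/yr.
Box E: F(E→F) = (0.30417 + 0.1225) − 0.2087 = 0.21797 kg/m²/yr.
Box F throughput = its input = 0.21797 kg/m²/yr; τ = 22.60 / 0.21797 = 103.7 yr.

104 yr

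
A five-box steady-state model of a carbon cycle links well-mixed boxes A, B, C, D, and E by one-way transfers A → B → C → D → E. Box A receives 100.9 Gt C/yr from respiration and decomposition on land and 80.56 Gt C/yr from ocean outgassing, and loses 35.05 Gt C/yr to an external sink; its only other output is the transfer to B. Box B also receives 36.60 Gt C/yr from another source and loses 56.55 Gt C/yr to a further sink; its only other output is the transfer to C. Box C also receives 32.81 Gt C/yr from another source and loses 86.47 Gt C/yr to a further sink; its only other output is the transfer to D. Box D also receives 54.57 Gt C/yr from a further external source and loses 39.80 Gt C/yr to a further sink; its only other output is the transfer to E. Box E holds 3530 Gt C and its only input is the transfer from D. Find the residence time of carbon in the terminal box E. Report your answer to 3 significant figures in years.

Box A: F(A→B) = (100.9 + 80.56) − 35.05 = 146.41 Gt C/yr.
Box B: F(B→C) = (146.41 + 36.60) − 56.55 = 126.46 Gt C/yr.
Box C: F(C→D) = (126.46 + 32.81) − 86.47 = 72.800 Gt C/yr.
Box D: F(D→E) = (72.800 + 54.57) − 39.80 = 87.570 Gt C/yr.
Box E throughput = its input = 87.570 Gt C/yr; τ = 3530 / 87.570 = 40.31 yr.

40.3 yr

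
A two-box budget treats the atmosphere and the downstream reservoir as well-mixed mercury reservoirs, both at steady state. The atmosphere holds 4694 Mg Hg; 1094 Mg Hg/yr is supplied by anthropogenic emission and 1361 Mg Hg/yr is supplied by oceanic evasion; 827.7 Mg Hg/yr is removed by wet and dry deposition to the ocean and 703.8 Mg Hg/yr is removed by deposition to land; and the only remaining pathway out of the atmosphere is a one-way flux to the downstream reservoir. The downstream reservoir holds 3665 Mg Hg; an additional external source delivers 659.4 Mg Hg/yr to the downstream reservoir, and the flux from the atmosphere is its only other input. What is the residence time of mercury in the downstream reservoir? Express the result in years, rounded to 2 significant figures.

Balance the atmosphere: ΣF_in = 1094 + 1361 = 2455.0 Mg Hg/yr.
Flux to the downstream reservoir = ΣF_in − (827.7 + 703.8) = 923.50 Mg Hg/yr.
Total input to the downstream reservoir = 923.50 + 659.4 = 1582.9 Mg Hg/yr; at steady state this equals its total output.
τ = M / F = 3665 / 1582.9 = 2.315 yr.

2.3 yr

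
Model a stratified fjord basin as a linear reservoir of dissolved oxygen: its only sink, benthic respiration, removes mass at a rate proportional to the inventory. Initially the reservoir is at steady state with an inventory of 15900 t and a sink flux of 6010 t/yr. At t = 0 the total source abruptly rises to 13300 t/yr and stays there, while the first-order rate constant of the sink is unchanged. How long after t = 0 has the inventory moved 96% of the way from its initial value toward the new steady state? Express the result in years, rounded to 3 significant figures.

8.52 yr

τ = M₀/F₀ = 15900/6010 = 2.646 yr.
The remaining gap fraction is e^(−t/τ); 96% covered ⇒ e^(−t/τ) = 0.0400.
t = −τ ln(0.0400) = 2.646 × 3.219 = 8.516 yr.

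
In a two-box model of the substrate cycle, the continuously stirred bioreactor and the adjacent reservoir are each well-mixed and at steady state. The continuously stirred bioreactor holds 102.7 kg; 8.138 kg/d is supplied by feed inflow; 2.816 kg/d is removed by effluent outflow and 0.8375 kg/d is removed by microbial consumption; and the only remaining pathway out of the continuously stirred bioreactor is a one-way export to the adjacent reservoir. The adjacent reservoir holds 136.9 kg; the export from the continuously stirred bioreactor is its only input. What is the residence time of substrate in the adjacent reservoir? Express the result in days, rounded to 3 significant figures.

30.5 d

Balance the continuously stirred bioreactor: ΣF_in = 8.1380 kg/d.
Export to the adjacent reservoir = ΣF_in − (2.816 + 0.8375) = 4.4845 kg/d.
At steady state the output of the adjacent reservoir equals its input, 4.4845 kg/d.
τ = M / F = 136.9 / 4.4845 = 30.53 d.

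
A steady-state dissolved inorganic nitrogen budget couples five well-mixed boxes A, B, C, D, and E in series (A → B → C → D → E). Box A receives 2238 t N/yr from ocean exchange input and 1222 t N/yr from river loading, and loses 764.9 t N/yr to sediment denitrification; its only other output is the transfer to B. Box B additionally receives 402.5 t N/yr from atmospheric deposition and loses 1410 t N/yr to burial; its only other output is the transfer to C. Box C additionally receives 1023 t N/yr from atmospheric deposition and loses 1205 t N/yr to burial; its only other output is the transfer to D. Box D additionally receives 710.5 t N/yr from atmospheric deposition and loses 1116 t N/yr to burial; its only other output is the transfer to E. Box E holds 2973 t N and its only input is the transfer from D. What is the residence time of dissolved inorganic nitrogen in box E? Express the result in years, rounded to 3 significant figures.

2.70 yr

Box A: F(A→B) = (2238 + 1222) − 764.9 = 2695.1 t N/yr.
Box B: F(B→C) = (2695.1 + 402.5) − 1410 = 1687.6 t N/yr.
Box C: F(C→D) = (1687.6 + 1023) − 1205 = 1505.6 t N/yr.
Box D: F(D→E) = (1505.6 + 710.5) − 1116 = 1100.1 t N/yr.
Box E throughput = its input = 1100.1 t N/yr; τ = 2973 / 1100.1 = 2.702 yr.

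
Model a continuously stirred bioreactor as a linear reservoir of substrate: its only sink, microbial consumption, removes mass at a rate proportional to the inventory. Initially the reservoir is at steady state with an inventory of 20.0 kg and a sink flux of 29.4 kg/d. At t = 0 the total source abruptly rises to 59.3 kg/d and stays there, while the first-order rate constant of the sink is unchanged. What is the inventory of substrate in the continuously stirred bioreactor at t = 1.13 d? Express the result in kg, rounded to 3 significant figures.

36.5 kg

The sink rate constant is k = F₀/M₀ = 29.4/20.0 = 1.470 d⁻¹.
Solving dM/dt = F₁ − kM with M(0) = M₀ gives M(t) = F₁/k + (M₀ − F₁/k)·e^(−kt).
F₁/k = 59.3/1.470 = 40.340 kg; kt = 1.470 × 1.13 = 1.661, e^(−kt) = 0.1899.
M(1.13) = 40.340 + (20.0 − 40.340) × 0.1899 = 40.340 − 3.863 = 36.477 kg.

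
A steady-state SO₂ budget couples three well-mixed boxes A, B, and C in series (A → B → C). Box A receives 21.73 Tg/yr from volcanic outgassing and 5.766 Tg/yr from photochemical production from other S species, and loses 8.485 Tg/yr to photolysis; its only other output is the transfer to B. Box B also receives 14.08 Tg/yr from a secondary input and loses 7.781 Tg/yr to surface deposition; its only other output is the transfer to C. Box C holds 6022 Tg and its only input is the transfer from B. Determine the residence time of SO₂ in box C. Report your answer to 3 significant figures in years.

238 yr

Box A: F(A→B) = (21.73 + 5.766) − 8.485 = 19.011 Tg/yr.
Box B: F(B→C) = (19.011 + 14.08) − 7.781 = 25.310 Tg/yr.
Box C throughput = its input = 25.310 Tg/yr; τ = 6022 / 25.310 = 237.9 yr.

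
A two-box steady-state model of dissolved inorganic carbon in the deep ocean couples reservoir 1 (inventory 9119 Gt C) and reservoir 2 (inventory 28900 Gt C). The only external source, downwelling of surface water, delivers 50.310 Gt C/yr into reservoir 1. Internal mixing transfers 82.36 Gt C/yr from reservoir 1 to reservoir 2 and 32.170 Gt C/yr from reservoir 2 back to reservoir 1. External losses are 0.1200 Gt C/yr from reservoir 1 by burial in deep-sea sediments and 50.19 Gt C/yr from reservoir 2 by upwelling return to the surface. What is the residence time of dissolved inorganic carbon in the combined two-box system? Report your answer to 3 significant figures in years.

For the system as a whole, the A↔B exchange is internal and contributes nothing to the throughput; only the external sinks remove mass.
M_total = 9119 + 28900 = 38019 Gt C.
ΣF_external_out = 0.1200 + 50.19 = 50.310 Gt C/yr.
τ = M_total / ΣF_ext = 38019 / 50.310 = 755.7 yr.

756 yr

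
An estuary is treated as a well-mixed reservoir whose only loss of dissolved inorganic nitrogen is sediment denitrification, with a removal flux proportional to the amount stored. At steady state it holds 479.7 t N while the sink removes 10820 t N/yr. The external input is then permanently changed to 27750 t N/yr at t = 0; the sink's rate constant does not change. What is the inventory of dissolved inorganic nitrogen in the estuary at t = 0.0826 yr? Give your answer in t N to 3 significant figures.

τ = M₀/F₀ = 479.7/10820 = 0.04433 yr; rate constant k = 1/τ.
New steady state M_∞ = F₁/k = F₁·τ = 27750 × 0.04433 = 1230.3 t N.
M(t) = M_∞ + (M₀ − M_∞)·e^(−t/τ); t/τ = 0.0826/0.04433 = 1.863, so e^(−t/τ) = 0.1552.
M(t) = 1230.3 − 750.6 × 0.1552 = 1113.8 t N.

1110 t N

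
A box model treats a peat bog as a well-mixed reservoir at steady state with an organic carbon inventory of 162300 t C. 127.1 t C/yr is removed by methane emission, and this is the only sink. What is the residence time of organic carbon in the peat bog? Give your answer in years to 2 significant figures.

τ = M / F = 162300 / 127.1 = 1277 yr.

1300 yr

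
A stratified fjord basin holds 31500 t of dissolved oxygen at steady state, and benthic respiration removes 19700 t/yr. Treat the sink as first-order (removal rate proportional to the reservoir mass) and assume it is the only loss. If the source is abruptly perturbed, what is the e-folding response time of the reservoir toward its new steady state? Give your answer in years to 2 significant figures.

For a linear reservoir the response time equals the residence time τ = M/F.
τ = 31500 / 19700 = 1.599 yr.

1.6 yr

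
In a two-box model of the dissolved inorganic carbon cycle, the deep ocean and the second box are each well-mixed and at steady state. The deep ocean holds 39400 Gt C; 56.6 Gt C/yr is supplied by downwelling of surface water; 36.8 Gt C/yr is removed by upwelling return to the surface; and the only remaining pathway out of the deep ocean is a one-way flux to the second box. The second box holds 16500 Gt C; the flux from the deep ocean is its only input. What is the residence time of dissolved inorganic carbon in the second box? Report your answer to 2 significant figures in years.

830 yr

Balance the deep ocean: ΣF_in = 56.600 Gt C/yr.
Flux to the second box = ΣF_in − (36.8) = 19.800 Gt C/yr.
At steady state the output of the second box equals its input, 19.800 Gt C/yr.
τ = M / F = 16500 / 19.800 = 833.3 yr.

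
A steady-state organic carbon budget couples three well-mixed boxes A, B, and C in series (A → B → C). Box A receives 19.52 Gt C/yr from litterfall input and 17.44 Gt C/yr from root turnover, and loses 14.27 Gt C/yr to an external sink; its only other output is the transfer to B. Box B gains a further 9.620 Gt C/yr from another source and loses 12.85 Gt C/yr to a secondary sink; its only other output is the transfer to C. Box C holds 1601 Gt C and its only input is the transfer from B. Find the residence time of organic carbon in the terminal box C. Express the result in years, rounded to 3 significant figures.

82.3 yr

Box A: F(A→B) = (19.52 + 17.44) − 14.27 = 22.690 Gt C/yr.
Box B: F(B→C) = (22.690 + 9.620) − 12.85 = 19.460 Gt C/yr.
Box C throughput = its input = 19.460 Gt C/yr; τ = 1601 / 19.460 = 82.27 yr.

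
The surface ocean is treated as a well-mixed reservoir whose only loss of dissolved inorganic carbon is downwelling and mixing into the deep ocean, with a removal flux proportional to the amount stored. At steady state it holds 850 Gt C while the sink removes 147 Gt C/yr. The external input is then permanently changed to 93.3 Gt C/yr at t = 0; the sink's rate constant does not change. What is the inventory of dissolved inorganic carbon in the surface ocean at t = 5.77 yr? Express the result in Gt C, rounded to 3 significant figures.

654 Gt C

τ = M₀/F₀ = 850/147 = 5.782 yr; rate constant k = 1/τ.
New steady state M_∞ = F₁/k = F₁·τ = 93.3 × 5.782 = 539.49 Gt C.
M(t) = M_∞ + (M₀ − M_∞)·e^(−t/τ); t/τ = 5.77/5.782 = 0.9979, so e^(−t/τ) = 0.3687.
M(t) = 539.49 + 310.5 × 0.3687 = 653.96 Gt C.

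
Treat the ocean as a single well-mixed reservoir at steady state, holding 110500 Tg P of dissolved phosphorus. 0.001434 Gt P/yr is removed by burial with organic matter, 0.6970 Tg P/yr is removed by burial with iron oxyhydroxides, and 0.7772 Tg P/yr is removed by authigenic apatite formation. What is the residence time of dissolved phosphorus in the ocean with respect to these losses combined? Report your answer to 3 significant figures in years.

Convert the burial with organic matter flux: 0.001434 Gt P/yr = 1.434 Tg P/yr.
Total removal = 1.434 + 0.6970 + 0.7772 = 2.9082 Tg P/yr.
τ = M / ΣF_out = 110500 / 2.9082 = 38000 yr.

38000 yr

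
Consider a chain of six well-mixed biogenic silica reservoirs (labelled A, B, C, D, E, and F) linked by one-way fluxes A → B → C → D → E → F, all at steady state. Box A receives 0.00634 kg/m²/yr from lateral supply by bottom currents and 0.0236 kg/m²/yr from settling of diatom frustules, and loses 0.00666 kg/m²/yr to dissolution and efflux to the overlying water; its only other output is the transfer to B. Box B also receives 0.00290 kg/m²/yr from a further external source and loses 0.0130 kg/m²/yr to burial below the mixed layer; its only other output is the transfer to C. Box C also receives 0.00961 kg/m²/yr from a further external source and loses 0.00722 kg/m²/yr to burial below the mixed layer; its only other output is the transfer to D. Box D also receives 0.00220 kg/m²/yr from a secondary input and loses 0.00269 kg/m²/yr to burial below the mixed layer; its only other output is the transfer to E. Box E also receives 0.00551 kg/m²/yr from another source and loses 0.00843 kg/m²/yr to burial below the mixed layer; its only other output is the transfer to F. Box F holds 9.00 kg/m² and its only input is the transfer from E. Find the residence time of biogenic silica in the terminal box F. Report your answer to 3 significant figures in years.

Box A: F(A→B) = (0.00634 + 0.0236) − 0.00666 = 0.023280 kg/m²/yr.
Box B: F(B→C) = (0.023280 + 0.00290) − 0.0130 = 0.013180 kg/m²/yr.
Box C: F(C→D) = (0.013180 + 0.00961) − 0.00722 = 0.015570 kg/m²/yr.
Box D: F(D→E) = (0.015570 + 0.00220) − 0.00269 = 0.015080 kg/m²/yr.
Box E: F(E→F) = (0.015080 + 0.00551) − 0.00843 = 0.012160 kg/m²/yr.
Box F throughput = its input = 0.012160 kg/m²/yr; τ = 9.00 / 0.012160 = 740.1 yr.

740 yr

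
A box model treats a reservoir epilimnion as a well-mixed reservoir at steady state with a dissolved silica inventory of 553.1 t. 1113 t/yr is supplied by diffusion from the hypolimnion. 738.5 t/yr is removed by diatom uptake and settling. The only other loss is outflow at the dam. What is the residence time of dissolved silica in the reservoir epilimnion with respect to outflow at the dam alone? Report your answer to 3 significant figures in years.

At steady state ΣF_in = ΣF_out.
ΣF_in = 1113.0 t/yr.
Outflow at the dam flux = ΣF_in − (738.5) = 1113.0 − 738.5 = 374.5 t/yr.
τ = M / F = 553.1 / 374.5 = 1.477 yr.

1.48 yr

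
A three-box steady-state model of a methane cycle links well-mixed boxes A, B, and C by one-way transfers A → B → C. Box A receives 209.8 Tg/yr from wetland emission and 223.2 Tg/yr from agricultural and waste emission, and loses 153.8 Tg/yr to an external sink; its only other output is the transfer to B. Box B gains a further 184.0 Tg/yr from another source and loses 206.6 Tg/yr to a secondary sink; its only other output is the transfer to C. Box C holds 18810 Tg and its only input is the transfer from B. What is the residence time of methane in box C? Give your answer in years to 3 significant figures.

Box A: F(A→B) = (209.8 + 223.2) − 153.8 = 279.20 Tg/yr.
Box B: F(B→C) = (279.20 + 184.0) − 206.6 = 256.60 Tg/yr.
Box C throughput = its input = 256.60 Tg/yr; τ = 18810 / 256.60 = 73.30 yr.

73.3 yr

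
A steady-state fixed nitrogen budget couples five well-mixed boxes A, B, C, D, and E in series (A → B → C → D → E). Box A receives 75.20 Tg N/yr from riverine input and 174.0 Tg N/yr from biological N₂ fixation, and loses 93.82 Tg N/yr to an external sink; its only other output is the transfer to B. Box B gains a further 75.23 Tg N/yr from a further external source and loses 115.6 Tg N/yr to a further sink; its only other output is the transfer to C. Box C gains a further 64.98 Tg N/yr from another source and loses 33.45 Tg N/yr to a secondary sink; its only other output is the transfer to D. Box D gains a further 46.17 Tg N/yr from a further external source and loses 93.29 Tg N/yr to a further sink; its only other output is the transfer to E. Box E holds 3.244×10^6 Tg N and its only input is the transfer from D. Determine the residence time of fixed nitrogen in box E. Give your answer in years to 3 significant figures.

Box A: F(A→B) = (75.20 + 174.0) − 93.82 = 155.38 Tg N/yr.
Box B: F(B→C) = (155.38 + 75.23) − 115.6 = 115.01 Tg N/yr.
Box C: F(C→D) = (115.01 + 64.98) − 33.45 = 146.54 Tg N/yr.
Box D: F(D→E) = (146.54 + 46.17) − 93.29 = 99.420 Tg N/yr.
Box E throughput = its input = 99.420 Tg N/yr; τ = 3.244×10^6 / 99.420 = 32630 yr.

32600 yr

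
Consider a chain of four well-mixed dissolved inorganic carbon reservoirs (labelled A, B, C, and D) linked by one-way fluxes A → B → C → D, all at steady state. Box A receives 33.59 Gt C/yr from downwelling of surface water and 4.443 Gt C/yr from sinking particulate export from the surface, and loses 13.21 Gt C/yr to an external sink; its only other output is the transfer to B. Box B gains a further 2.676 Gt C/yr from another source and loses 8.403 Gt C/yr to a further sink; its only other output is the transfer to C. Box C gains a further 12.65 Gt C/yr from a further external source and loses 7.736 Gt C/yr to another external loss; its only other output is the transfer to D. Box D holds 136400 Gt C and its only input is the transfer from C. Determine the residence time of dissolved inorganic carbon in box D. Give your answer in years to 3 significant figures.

Box A: F(A→B) = (33.59 + 4.443) − 13.21 = 24.823 Gt C/yr.
Box B: F(B→C) = (24.823 + 2.676) − 8.403 = 19.096 Gt C/yr.
Box C: F(C→D) = (19.096 + 12.65) − 7.736 = 24.010 Gt C/yr.
Box D throughput = its input = 24.010 Gt C/yr; τ = 136400 / 24.010 = 5681 yr.

5680 yr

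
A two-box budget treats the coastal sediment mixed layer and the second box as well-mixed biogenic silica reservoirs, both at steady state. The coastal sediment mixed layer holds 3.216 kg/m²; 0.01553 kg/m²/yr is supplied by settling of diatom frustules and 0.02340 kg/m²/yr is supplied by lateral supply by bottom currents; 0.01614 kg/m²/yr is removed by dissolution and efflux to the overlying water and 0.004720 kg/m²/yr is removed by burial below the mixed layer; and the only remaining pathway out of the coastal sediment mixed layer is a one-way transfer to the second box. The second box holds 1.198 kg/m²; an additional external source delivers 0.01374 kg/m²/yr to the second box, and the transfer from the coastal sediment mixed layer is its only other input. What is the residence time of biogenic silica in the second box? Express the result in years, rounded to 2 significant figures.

Balance the coastal sediment mixed layer: ΣF_in = 0.01553 + 0.02340 = 0.038930 kg/m²/yr.
Transfer to the second box = ΣF_in − (0.01614 + 0.004720) = 0.018070 kg/m²/yr.
Total input to the second box = 0.018070 + 0.01374 = 0.031810 kg/m²/yr; at steady state this equals its total output.
τ = M / F = 1.198 / 0.031810 = 37.66 yr.

38 yr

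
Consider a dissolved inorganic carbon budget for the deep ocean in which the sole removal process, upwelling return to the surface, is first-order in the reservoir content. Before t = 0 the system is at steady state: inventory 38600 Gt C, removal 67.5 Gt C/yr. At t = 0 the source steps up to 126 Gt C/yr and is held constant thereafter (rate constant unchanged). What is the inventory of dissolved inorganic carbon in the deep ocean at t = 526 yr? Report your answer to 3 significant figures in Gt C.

58700 Gt C

τ = M₀/F₀ = 38600/67.5 = 571.9 yr; rate constant k = 1/τ.
New steady state M_∞ = F₁/k = F₁·τ = 126 × 571.9 = 72053 Gt C.
M(t) = M_∞ + (M₀ − M_∞)·e^(−t/τ); t/τ = 526/571.9 = 0.9198, so e^(−t/τ) = 0.3986.
M(t) = 72053 − 33450 × 0.3986 = 58719 Gt C.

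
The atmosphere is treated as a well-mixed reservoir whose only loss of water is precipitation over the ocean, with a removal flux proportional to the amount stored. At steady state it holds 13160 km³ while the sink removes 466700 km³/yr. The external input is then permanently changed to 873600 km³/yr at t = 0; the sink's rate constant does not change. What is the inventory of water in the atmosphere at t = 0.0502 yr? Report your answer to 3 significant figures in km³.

Residence time τ = M₀/F₀ = 0.02820 yr. The eventual steady state is M_∞ = M₀·(F₁/F₀) = 13160 × 873600/466700 = 24634 km³.
The anomaly ΔM(t) = M(t) − M_∞ decays as ΔM₀·e^(−t/τ) with ΔM₀ = 13160 − 24634 = −11470 km³.
At t = 0.0502 yr, e^(−t/τ) = e^(−1.780) = 0.1686, so ΔM = −1934 km³ and M = 24634 − 1934 = 22699 km³.

22700 km³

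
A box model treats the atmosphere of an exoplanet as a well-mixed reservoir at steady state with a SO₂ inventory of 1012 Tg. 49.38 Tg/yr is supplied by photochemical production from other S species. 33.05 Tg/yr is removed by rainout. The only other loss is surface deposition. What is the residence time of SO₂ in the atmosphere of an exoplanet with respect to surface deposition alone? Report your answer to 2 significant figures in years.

62 yr

At steady state ΣF_in = ΣF_out.
ΣF_in = 49.380 Tg/yr.
Surface deposition flux = ΣF_in − (33.05) = 49.380 − 33.05 = 16.33 Tg/yr.
τ = M / F = 1012 / 16.33 = 61.97 yr.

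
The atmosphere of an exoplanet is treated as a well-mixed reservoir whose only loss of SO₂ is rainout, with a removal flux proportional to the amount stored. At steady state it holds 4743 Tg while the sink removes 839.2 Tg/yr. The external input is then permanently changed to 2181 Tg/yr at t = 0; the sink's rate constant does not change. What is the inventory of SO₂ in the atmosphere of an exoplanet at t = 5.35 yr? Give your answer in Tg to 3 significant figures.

9380 Tg

Residence time τ = M₀/F₀ = 5.652 yr. The eventual steady state is M_∞ = M₀·(F₁/F₀) = 4743 × 2181/839.2 = 12327 Tg.
The anomaly ΔM(t) = M(t) − M_∞ decays as ΔM₀·e^(−t/τ) with ΔM₀ = 4743 − 12327 = −7584 Tg.
At t = 5.35 yr, e^(−t/τ) = e^(−0.9466) = 0.3881, so ΔM = −2943 Tg and M = 12327 − 2943 = 9383.7 Tg.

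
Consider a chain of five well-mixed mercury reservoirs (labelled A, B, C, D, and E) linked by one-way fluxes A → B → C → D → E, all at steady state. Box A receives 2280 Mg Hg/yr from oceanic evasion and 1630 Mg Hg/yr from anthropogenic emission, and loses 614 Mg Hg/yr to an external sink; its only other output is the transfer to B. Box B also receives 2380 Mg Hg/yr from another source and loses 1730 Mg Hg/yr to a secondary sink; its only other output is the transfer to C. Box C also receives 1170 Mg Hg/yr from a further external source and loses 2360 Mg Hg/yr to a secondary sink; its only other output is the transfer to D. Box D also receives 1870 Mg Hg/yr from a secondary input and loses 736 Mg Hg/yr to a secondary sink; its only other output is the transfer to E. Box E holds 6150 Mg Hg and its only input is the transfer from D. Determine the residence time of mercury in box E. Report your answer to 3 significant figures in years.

Box A: F(A→B) = (2280 + 1630) − 614 = 3296.0 Mg Hg/yr.
Box B: F(B→C) = (3296.0 + 2380) − 1730 = 3946.0 Mg Hg/yr.
Box C: F(C→D) = (3946.0 + 1170) − 2360 = 2756.0 Mg Hg/yr.
Box D: F(D→E) = (2756.0 + 1870) − 736 = 3890.0 Mg Hg/yr.
Box E throughput = its input = 3890.0 Mg Hg/yr; τ = 6150 / 3890.0 = 1.581 yr.

1.58 yr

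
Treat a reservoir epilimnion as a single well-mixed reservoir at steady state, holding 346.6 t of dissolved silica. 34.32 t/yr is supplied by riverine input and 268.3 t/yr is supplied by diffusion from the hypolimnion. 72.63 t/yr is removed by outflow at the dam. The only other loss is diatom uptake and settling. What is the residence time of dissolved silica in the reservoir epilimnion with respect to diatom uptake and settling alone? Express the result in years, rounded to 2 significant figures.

At steady state ΣF_in = ΣF_out.
ΣF_in = 34.32 + 268.3 = 302.62 t/yr.
Diatom uptake and settling flux = ΣF_in − (72.63) = 302.62 − 72.63 = 230.0 t/yr.
τ = M / F = 346.6 / 230.0 = 1.507 yr.

1.5 yr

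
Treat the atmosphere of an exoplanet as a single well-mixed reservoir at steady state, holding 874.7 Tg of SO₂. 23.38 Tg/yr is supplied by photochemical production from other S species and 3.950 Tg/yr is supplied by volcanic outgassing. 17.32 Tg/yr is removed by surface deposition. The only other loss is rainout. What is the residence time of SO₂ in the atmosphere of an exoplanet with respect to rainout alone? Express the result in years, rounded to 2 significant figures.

87 yr

At steady state ΣF_in = ΣF_out.
ΣF_in = 23.38 + 3.950 = 27.330 Tg/yr.
Rainout flux = ΣF_in − (17.32) = 27.330 − 17.32 = 10.01 Tg/yr.
τ = M / F = 874.7 / 10.01 = 87.38 yr.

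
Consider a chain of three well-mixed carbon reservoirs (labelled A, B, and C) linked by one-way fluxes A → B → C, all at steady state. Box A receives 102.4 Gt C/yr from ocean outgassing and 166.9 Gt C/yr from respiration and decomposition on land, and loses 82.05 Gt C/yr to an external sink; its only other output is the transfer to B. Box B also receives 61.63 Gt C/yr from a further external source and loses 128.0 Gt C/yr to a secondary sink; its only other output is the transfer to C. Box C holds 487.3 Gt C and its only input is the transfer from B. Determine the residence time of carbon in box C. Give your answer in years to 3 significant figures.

Box A: F(A→B) = (102.4 + 166.9) − 82.05 = 187.25 Gt C/yr.
Box B: F(B→C) = (187.25 + 61.63) − 128.0 = 120.88 Gt C/yr.
Box C throughput = its input = 120.88 Gt C/yr; τ = 487.3 / 120.88 = 4.031 yr.

4.03 yr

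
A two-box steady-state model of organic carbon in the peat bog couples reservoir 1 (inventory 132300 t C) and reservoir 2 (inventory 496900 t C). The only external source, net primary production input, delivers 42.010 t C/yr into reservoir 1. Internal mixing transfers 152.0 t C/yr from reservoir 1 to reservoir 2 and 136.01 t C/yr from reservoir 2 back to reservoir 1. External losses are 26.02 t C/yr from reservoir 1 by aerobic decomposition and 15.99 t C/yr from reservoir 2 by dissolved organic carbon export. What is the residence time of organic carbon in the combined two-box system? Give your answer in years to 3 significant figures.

For the system as a whole, the A↔B exchange is internal and contributes nothing to the throughput; only the external sinks remove mass.
M_total = 132300 + 496900 = 629200 t C.
ΣF_external_out = 26.02 + 15.99 = 42.010 t C/yr.
τ = M_total / ΣF_ext = 629200 / 42.010 = 14980 yr.

15000 yr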